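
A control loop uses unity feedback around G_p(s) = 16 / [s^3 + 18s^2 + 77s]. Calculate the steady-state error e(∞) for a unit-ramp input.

Factoring s from the denominator leaves a polynomial with constant term 77, so the system is type 1.
K_v = lim_{s→0} s·G_p(s) = 16 / 77 = 16/77.
e_ss = 1/K_v = 1/(16/77) = 4.8125.

4.8125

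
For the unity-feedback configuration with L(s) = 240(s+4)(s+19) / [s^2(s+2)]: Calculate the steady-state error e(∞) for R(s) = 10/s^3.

1/912

L(s) has two factors of s in the denominator, so the system is type 2.
K_a = lim_{s→0} s^2·L(s) = 240·4·19 / (2) = 9120.
r(t) = 5t^2 gives R(s) = 10/s^3.
e_ss = 10/K_a = 10/9120 = 1/912.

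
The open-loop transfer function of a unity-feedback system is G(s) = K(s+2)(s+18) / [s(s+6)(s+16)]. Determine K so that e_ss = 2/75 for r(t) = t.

100

System type = 1 (one pole at s=0).
K_v = lim_{s→0} s·G(s) = K·2·18 / (6·16) = 0.375·K.
e_ss = 1/K_v = 2/75 ⇒ K_v = 37.5 ⇒ K = 37.5/0.375 = 100.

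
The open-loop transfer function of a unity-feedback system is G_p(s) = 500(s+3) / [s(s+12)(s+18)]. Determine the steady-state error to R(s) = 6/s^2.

System type = 1 (one pole at s=0).
K_v = lim_{s→0} s·G_p(s) = 500·3 / (12·18) = 125/18.
e_ss = 6/K_v = 6/(125/18) = 0.864.

0.864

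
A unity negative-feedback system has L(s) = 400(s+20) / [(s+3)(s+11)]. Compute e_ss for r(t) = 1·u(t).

33/8033

L(s) has no factors of s in the denominator, so the system is type 0.
K_p = lim_{s→0} L(s) = 400·20 / (3·11) = 8000/33.
e_ss = 1/(1 + K_p) = 1/(8033/33) = 33/8033.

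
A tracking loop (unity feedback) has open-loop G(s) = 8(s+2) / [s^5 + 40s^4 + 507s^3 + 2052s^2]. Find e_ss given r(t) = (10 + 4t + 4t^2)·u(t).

Factoring s^2 from the denominator leaves a polynomial with constant term 2052, so the system is type 2. By superposition:
  • 10: tracked with zero error.
  • 4t: tracked with zero error.
  • 4t^2: e_ss = 8/K_a with K_a=4/513 → 1026.
Total e_ss = 1026.

1026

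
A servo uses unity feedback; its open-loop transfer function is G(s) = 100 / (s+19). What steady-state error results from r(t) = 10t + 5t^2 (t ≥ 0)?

System type = 0 (no poles at s=0). Treating each term separately:
  • 10t: a type-0 system cannot track it, e_ss → ∞.
  • 5t^2: a type-0 system cannot track it, e_ss → ∞.
The unbounded component dominates.

infinity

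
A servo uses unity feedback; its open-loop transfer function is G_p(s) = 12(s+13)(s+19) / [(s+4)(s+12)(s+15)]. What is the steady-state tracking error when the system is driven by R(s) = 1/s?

60/307

No free integrators in G_p(s): this is a type 0 system.
K_p = lim_{s→0} G_p(s) = 12·13·19 / (4·12·15) = 247/60.
e_ss = 1/(1 + K_p) = 1/(307/60) = 60/307.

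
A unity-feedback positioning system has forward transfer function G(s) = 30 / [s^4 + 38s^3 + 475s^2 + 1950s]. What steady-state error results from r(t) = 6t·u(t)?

390

The denominator has no term below 1950s — 1 pole at s=0, type 1.
K_v = lim_{s→0} s·G(s) = 30 / 1950 = 1/65.
e_ss = 6/K_v = 6/(1/65) = 390.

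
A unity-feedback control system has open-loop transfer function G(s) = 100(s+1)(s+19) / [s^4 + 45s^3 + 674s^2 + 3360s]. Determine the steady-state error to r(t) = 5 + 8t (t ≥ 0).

1344/95

Lowest-order denominator term is 3360s, so the open loop has 1 pole at the origin → type 1 system. By superposition:
  • 5: tracked with zero error.
  • 8t: e_ss = 8/K_v with K_v=95/168 → 1344/95.
Total e_ss = 1344/95.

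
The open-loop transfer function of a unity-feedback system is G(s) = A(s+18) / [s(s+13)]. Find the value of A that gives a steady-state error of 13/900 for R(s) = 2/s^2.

System type = 1 (one pole at s=0).
K_v = lim_{s→0} s·G(s) = A·18 / (13) = (18/13)·A.
e_ss = 2/K_v = 13/900 ⇒ K_v = 1800/13 ⇒ A = (1800/13)/(18/13) = 100.

100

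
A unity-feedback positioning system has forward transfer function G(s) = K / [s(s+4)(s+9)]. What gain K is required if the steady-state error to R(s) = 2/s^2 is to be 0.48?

G(s) has one factor of s in the denominator, so the system is type 1.
K_v = lim_{s→0} s·G(s) = K / (4·9) = (1/36)·K.
e_ss = 2/K_v = 0.48 ⇒ K_v = 25/6 ⇒ K = (25/6)/(1/36) = 150.

150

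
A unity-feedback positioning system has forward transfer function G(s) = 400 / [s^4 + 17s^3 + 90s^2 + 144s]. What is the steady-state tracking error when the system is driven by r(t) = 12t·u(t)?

4.32

Factoring s from the denominator leaves a polynomial with constant term 144, so the system is type 1.
K_v = lim_{s→0} s·G(s) = 400 / 144 = 25/9.
e_ss = 12/K_v = 12/(25/9) = 4.32.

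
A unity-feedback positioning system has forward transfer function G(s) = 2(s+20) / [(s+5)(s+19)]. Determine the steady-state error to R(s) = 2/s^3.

infinity

The open loop has no poles at the origin → type 0 system.
K_a = lim_{s→0} s^2·G(s) = 0; the steady-state error to this parabolic input grows without bound.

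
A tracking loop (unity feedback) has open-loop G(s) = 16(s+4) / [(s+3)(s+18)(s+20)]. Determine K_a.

0

No free integrators in G(s): this is a type 0 system.
K_a = lim_{s→0} s^2·G(s) = 0 (the extra factor of s kills the finite limit).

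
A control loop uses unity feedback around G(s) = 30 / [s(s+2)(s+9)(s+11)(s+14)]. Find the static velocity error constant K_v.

G(s) has one factor of s in the denominator, so the system is type 1.
K_v = lim_{s→0} s·G(s) = 30 / (2·9·11·14) = 5/462.

5/462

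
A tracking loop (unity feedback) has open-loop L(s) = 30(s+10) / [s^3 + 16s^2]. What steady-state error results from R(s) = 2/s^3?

Factoring s^2 from the denominator leaves a polynomial with constant term 16, so the system is type 2.
K_a = lim_{s→0} s^2·L(s) = 30·10 / 16 = 18.75.
r(t) = t^2 gives R(s) = 2/s^3.
e_ss = 2/K_a = 2/18.75 = 8/75.

8/75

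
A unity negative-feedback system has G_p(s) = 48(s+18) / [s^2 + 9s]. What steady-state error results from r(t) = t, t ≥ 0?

1/96

Lowest-order denominator term is 9s, so the open loop has 1 pole at the origin → type 1 system.
K_v = lim_{s→0} s·G_p(s) = 48·18 / 9 = 96.
e_ss = 1/K_v = 1/96.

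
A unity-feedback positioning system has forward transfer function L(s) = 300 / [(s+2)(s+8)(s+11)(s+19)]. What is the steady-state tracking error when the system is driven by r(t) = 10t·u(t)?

No free integrators in L(s): this is a type 0 system.
For a type-0 system K_v = 0, so e_ss to a ramp input is unbounded.

infinity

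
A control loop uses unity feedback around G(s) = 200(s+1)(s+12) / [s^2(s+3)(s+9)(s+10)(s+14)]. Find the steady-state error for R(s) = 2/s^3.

G(s) has two factors of s in the denominator, so the system is type 2.
K_a = lim_{s→0} s^2·G(s) = 200·1·12 / (3·9·10·14) = 40/63.
r(t) = t^2 gives R(s) = 2/s^3.
e_ss = 2/K_a = 2/(40/63) = 3.15.

3.15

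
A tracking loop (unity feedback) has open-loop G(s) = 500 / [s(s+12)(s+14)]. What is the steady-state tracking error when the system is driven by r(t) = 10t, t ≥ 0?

3.36

The open loop has one pole at the origin → type 1 system.
K_v = lim_{s→0} s·G(s) = 500 / (12·14) = 125/42.
e_ss = 10/K_v = 10/(125/42) = 3.36.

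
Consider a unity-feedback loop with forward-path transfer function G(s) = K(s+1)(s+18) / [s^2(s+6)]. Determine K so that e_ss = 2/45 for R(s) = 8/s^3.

60

The open loop has two poles at the origin → type 2 system.
K_a = lim_{s→0} s^2·G(s) = K·1·18 / (6) = 3·K.
e_ss = 8/K_a = 2/45 ⇒ K_a = 180 ⇒ K = 180/3 = 60.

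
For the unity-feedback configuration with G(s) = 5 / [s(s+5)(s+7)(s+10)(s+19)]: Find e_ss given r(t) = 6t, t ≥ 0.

The open loop has one pole at the origin → type 1 system.
K_v = lim_{s→0} s·G(s) = 5 / (5·7·10·19) = 1/1330.
e_ss = 6/K_v = 6/(1/1330) = 7980.

7980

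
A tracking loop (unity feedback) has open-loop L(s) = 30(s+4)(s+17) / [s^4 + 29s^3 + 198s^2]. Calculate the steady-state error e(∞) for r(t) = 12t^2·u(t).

Lowest-order denominator term is 198s^2, so the open loop has 2 poles at the origin → type 2 system.
K_a = lim_{s→0} s^2·L(s) = 30·4·17 / 198 = 340/33.
r(t) = 12t^2 gives R(s) = 24/s^3.
e_ss = 24/K_a = 24/(340/33) = 198/85.

198/85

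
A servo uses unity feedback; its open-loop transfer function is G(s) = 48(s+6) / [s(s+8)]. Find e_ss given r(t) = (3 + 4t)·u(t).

One free integrator in G(s): this is a type 1 system. Taking each input component in turn:
  • 3: tracked with zero error.
  • 4t: e_ss = 4/K_v with K_v=36 → 1/9.
Total e_ss = 1/9.

1/9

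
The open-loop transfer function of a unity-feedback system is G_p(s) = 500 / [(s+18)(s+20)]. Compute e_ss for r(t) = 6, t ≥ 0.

108/43

G_p(s) has no factors of s in the denominator, so the system is type 0.
K_p = lim_{s→0} G_p(s) = 500 / (18·20) = 25/18.
e_ss = 6/(1 + K_p) = 6/(43/18) = 108/43.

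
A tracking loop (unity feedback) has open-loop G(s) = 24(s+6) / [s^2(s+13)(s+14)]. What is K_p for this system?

infinity

K_p = lim_{s→0} G(s); with 2 poles at the origin the limit diverges, so K_p = ∞.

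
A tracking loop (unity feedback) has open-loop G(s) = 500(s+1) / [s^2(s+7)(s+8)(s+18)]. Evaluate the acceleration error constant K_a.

G(s) has two factors of s in the denominator, so the system is type 2.
K_a = lim_{s→0} s^2·G(s) = 500·1 / (7·8·18) = 125/252.

125/252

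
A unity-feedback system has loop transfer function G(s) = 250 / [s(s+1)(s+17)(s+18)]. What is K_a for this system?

System type = 1 (one pole at s=0).
K_a = lim_{s→0} s^2·G(s) = 0 (the extra factor of s kills the finite limit).

0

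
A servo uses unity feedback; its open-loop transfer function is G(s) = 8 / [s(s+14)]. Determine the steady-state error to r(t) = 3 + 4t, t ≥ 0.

7

System type = 1 (one pole at s=0). By superposition:
  • 3: tracked with zero error.
  • 4t: e_ss = 4/K_v with K_v=4/7 → 7.
Total e_ss = 7.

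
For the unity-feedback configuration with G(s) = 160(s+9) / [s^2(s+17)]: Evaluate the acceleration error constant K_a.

1440/17

Two free integrators in G(s): this is a type 2 system.
K_a = lim_{s→0} s^2·G(s) = 160·9 / (17) = 1440/17.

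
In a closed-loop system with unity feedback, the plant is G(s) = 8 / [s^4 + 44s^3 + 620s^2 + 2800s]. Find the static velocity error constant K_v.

1/350

Lowest-order denominator term is 2800s, so the open loop has 1 pole at the origin → type 1 system.
K_v = lim_{s→0} s·G(s) = 8 / 2800 = 1/350.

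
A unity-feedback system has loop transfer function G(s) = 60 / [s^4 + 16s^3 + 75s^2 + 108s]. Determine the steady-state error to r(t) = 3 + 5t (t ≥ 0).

9

The denominator has no term below 108s — 1 pole at s=0, type 1. Taking each input component in turn:
  • 3: tracked with zero error.
  • 5t: e_ss = 5/K_v with K_v=5/9 → 9.
Total e_ss = 9.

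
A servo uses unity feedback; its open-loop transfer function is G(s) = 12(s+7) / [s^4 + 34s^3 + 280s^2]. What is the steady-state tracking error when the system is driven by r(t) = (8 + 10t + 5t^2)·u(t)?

100/3

The denominator has no term below 280s^2 — 2 poles at s=0, type 2. Treating each term separately:
  • 8: tracked with zero error.
  • 10t: tracked with zero error.
  • 5t^2: e_ss = 10/K_a with K_a=0.3 → 100/3.
Total e_ss = 100/3.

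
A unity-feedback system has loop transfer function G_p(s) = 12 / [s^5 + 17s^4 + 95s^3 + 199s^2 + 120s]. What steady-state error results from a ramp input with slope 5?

The denominator has no term below 120s — 1 pole at s=0, type 1.
K_v = lim_{s→0} s·G_p(s) = 12 / 120 = 0.1.
e_ss = 5/K_v = 5/0.1 = 50.

50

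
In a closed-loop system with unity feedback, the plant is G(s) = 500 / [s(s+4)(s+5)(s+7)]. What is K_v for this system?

25/7

One free integrator in G(s): this is a type 1 system.
K_v = lim_{s→0} s·G(s) = 500 / (4·5·7) = 25/7.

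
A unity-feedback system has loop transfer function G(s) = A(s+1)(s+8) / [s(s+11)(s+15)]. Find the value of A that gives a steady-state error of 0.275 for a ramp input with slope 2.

The open loop has one pole at the origin → type 1 system.
K_v = lim_{s→0} s·G(s) = A·1·8 / (11·15) = (8/165)·A.
e_ss = 2/K_v = 0.275 ⇒ K_v = 80/11 ⇒ A = (80/11)/(8/165) = 150.

150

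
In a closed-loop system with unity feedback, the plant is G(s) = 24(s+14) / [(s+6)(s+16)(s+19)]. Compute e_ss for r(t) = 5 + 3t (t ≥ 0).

infinity

The open loop has no poles at the origin → type 0 system. Treating each term separately:
  • 5: e_ss = 5/(1+K_p) with K_p=7/38 → 38/9.
  • 3t: a type-0 system cannot track it, e_ss → ∞.
The unbounded component dominates.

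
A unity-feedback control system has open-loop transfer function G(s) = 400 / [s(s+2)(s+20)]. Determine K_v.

10

The open loop has one pole at the origin → type 1 system.
K_v = lim_{s→0} s·G(s) = 400 / (2·20) = 10.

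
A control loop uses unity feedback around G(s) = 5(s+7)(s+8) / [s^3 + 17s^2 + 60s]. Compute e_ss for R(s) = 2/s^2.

3/7

Lowest-order denominator term is 60s, so the open loop has 1 pole at the origin → type 1 system.
K_v = lim_{s→0} s·G(s) = 5·7·8 / 60 = 14/3.
e_ss = 2/K_v = 2/(14/3) = 3/7.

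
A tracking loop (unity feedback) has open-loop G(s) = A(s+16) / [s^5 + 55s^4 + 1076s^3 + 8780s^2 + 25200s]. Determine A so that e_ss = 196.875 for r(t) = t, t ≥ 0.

Factoring s from the denominator leaves a polynomial with constant term 25200, so the system is type 1.
K_v = lim_{s→0} s·G(s) = A·16 / 25200 = (1/1575)·A.
e_ss = 1/K_v = 196.875 ⇒ K_v = 8/1575 ⇒ A = (8/1575)/(1/1575) = 8.

8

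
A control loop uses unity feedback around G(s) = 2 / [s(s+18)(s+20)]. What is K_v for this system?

One free integrator in G(s): this is a type 1 system.
K_v = lim_{s→0} s·G(s) = 2 / (18·20) = 1/180.

1/180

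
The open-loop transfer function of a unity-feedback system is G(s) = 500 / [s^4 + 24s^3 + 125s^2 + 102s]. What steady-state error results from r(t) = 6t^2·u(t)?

Factoring s from the denominator leaves a polynomial with constant term 102, so the system is type 1.
For a type-1 system K_a = 0, so e_ss to a parabolic input is unbounded.

infinity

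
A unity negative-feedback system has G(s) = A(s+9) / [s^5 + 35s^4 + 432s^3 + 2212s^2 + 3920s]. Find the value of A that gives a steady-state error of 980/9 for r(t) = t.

4

The denominator has no term below 3920s — 1 pole at s=0, type 1.
K_v = lim_{s→0} s·G(s) = A·9 / 3920 = (9/3920)·A.
e_ss = 1/K_v = 980/9 ⇒ K_v = 9/980 ⇒ A = (9/980)/(9/3920) = 4.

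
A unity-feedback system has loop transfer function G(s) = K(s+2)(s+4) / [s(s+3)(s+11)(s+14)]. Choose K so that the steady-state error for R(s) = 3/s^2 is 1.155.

150

G(s) has one factor of s in the denominator, so the system is type 1.
K_v = lim_{s→0} s·G(s) = K·2·4 / (3·11·14) = (4/231)·K.
e_ss = 3/K_v = 1.155 ⇒ K_v = 200/77 ⇒ K = (200/77)/(4/231) = 150.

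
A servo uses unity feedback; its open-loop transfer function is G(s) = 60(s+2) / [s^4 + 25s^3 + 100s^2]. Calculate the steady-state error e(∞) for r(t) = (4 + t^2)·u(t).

5/3

Lowest-order denominator term is 100s^2, so the open loop has 2 poles at the origin → type 2 system. By superposition:
  • 4: tracked with zero error.
  • t^2: e_ss = 2/K_a with K_a=1.2 → 5/3.
Total e_ss = 5/3.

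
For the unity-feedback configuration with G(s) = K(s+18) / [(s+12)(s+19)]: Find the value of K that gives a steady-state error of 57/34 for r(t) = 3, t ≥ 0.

The open loop has no poles at the origin → type 0 system.
K_p = lim_{s→0} G(s) = K·18 / (12·19) = (3/38)·K.
e_ss = 3/(1 + K_p) = 57/34 ⇒ 1 + (3/38)·K = 34/19 ⇒ K = 10.

10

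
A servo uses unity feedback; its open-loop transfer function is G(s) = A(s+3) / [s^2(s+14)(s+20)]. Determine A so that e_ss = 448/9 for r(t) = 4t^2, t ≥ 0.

The open loop has two poles at the origin → type 2 system.
K_a = lim_{s→0} s^2·G(s) = A·3 / (14·20) = (3/280)·A.
e_ss = 8/K_a = 448/9 ⇒ K_a = 9/56 ⇒ A = (9/56)/(3/280) = 15.

15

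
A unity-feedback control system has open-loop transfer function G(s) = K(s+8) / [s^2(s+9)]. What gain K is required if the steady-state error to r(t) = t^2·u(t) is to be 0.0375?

System type = 2 (two poles at s=0).
K_a = lim_{s→0} s^2·G(s) = K·8 / (9) = (8/9)·K.
e_ss = 2/K_a = 0.0375 ⇒ K_a = 160/3 ⇒ K = (160/3)/(8/9) = 60.

60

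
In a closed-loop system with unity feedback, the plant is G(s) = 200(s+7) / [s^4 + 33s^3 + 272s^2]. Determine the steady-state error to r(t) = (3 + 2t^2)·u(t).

136/175

Lowest-order denominator term is 272s^2, so the open loop has 2 poles at the origin → type 2 system. Taking each input component in turn:
  • 3: tracked with zero error.
  • 2t^2: e_ss = 4/K_a with K_a=175/34 → 136/175.
Total e_ss = 136/175.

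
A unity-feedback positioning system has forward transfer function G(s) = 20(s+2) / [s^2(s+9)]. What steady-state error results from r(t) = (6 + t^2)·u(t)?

0.45

System type = 2 (two poles at s=0). Treating each term separately:
  • 6: tracked with zero error.
  • t^2: e_ss = 2/K_a with K_a=40/9 → 0.45.
Total e_ss = 0.45.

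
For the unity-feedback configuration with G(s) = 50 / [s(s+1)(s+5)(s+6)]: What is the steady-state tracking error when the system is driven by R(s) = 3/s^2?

1.8

G(s) has one factor of s in the denominator, so the system is type 1.
K_v = lim_{s→0} s·G(s) = 50 / (1·5·6) = 5/3.
e_ss = 3/K_v = 3/(5/3) = 1.8.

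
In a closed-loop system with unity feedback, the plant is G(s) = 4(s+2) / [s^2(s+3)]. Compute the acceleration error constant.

8/3

G(s) has two factors of s in the denominator, so the system is type 2.
K_a = lim_{s→0} s^2·G(s) = 4·2 / (3) = 8/3.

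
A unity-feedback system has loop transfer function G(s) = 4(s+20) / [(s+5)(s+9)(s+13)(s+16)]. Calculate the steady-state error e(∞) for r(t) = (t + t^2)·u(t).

infinity

No free integrators in G(s): this is a type 0 system. Taking each input component in turn:
  • t: a type-0 system cannot track it, e_ss → ∞.
  • t^2: a type-0 system cannot track it, e_ss → ∞.
The unbounded component dominates.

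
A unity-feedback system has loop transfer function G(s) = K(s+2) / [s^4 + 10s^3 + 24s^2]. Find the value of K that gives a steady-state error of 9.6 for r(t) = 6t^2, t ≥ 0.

15

Factoring s^2 from the denominator leaves a polynomial with constant term 24, so the system is type 2.
K_a = lim_{s→0} s^2·G(s) = K·2 / 24 = (1/12)·K.
e_ss = 12/K_a = 9.6 ⇒ K_a = 1.25 ⇒ K = 1.25/(1/12) = 15.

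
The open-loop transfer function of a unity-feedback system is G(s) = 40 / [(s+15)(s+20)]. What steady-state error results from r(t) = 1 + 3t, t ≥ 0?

The open loop has no poles at the origin → type 0 system. Taking each input component in turn:
  • 1: e_ss = 1/(1+K_p) with K_p=2/15 → 15/17.
  • 3t: a type-0 system cannot track it, e_ss → ∞.
The unbounded component dominates.

infinity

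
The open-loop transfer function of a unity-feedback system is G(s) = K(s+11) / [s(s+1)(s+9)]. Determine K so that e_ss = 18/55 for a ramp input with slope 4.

10

G(s) has one factor of s in the denominator, so the system is type 1.
K_v = lim_{s→0} s·G(s) = K·11 / (1·9) = (11/9)·K.
e_ss = 4/K_v = 18/55 ⇒ K_v = 110/9 ⇒ K = (110/9)/(11/9) = 10.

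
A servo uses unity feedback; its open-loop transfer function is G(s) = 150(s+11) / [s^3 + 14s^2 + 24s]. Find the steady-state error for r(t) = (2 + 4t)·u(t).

Factoring s from the denominator leaves a polynomial with constant term 24, so the system is type 1. Treating each term separately:
  • 2: tracked with zero error.
  • 4t: e_ss = 4/K_v with K_v=68.75 → 16/275.
Total e_ss = 16/275.

16/275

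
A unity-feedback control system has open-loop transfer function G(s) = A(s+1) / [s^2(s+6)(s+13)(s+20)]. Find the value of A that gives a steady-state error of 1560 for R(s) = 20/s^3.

G(s) has two factors of s in the denominator, so the system is type 2.
K_a = lim_{s→0} s^2·G(s) = A·1 / (6·13·20) = (1/1560)·A.
e_ss = 20/K_a = 1560 ⇒ K_a = 1/78 ⇒ A = (1/78)/(1/1560) = 20.

20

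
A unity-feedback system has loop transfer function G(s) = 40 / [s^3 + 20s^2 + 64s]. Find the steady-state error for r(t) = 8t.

12.8

Factoring s from the denominator leaves a polynomial with constant term 64, so the system is type 1.
K_v = lim_{s→0} s·G(s) = 40 / 64 = 0.625.
e_ss = 8/K_v = 8/0.625 = 12.8.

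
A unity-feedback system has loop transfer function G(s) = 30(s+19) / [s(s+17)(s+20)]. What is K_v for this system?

57/34

One free integrator in G(s): this is a type 1 system.
K_v = lim_{s→0} s·G(s) = 30·19 / (17·20) = 57/34.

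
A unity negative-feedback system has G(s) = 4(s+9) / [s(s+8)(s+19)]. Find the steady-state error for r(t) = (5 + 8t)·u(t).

304/9

One free integrator in G(s): this is a type 1 system. By superposition:
  • 5: tracked with zero error.
  • 8t: e_ss = 8/K_v with K_v=9/38 → 304/9.
Total e_ss = 304/9.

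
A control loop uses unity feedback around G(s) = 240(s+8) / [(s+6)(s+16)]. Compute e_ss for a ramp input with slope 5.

infinity

G(s) has no factors of s in the denominator, so the system is type 0.
For a type-0 system K_v = 0, so e_ss to a ramp input is unbounded.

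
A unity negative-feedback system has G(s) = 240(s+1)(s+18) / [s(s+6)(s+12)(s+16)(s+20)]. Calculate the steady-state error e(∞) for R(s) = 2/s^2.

32/3

One free integrator in G(s): this is a type 1 system.
K_v = lim_{s→0} s·G(s) = 240·1·18 / (6·12·16·20) = 0.1875.
e_ss = 2/K_v = 2/0.1875 = 32/3.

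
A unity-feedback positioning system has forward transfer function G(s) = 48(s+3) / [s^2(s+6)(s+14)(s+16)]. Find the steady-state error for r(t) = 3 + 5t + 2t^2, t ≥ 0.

The open loop has two poles at the origin → type 2 system. By superposition:
  • 3: tracked with zero error.
  • 5t: tracked with zero error.
  • 2t^2: e_ss = 4/K_a with K_a=3/28 → 112/3.
Total e_ss = 112/3.

112/3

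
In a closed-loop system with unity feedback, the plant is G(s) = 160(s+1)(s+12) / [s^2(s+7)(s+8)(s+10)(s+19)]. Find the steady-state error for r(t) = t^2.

Two free integrators in G(s): this is a type 2 system.
K_a = lim_{s→0} s^2·G(s) = 160·1·12 / (7·8·10·19) = 24/133.
r(t) = t^2 gives R(s) = 2/s^3.
e_ss = 2/K_a = 2/(24/133) = 133/12.

133/12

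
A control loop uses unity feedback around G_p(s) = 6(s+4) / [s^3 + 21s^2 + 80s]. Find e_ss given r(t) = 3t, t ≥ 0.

10

The denominator has no term below 80s — 1 pole at s=0, type 1.
K_v = lim_{s→0} s·G_p(s) = 6·4 / 80 = 0.3.
e_ss = 3/K_v = 3/0.3 = 10.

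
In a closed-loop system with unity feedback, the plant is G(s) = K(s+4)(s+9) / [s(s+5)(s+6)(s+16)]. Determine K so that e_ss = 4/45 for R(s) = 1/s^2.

One free integrator in G(s): this is a type 1 system.
K_v = lim_{s→0} s·G(s) = K·4·9 / (5·6·16) = 0.075·K.
e_ss = 1/K_v = 4/45 ⇒ K_v = 11.25 ⇒ K = 11.25/0.075 = 150.

150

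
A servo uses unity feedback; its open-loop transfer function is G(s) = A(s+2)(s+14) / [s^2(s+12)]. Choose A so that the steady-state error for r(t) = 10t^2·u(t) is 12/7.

5

System type = 2 (two poles at s=0).
K_a = lim_{s→0} s^2·G(s) = A·2·14 / (12) = (7/3)·A.
e_ss = 20/K_a = 12/7 ⇒ K_a = 35/3 ⇒ A = (35/3)/(7/3) = 5.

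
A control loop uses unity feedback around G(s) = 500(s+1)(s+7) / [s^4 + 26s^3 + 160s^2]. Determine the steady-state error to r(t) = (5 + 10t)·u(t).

0

Factoring s^2 from the denominator leaves a polynomial with constant term 160, so the system is type 2. Treating each term separately:
  • 5: tracked with zero error.
  • 10t: tracked with zero error.
Total e_ss = 0.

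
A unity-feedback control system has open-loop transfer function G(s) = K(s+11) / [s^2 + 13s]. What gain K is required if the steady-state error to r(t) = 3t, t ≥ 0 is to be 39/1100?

Lowest-order denominator term is 13s, so the open loop has 1 pole at the origin → type 1 system.
K_v = lim_{s→0} s·G(s) = K·11 / 13 = (11/13)·K.
e_ss = 3/K_v = 39/1100 ⇒ K_v = 1100/13 ⇒ K = (1100/13)/(11/13) = 100.

100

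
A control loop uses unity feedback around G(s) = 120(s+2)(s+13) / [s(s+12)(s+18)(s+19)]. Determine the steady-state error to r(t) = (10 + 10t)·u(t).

171/13

System type = 1 (one pole at s=0). Taking each input component in turn:
  • 10: tracked with zero error.
  • 10t: e_ss = 10/K_v with K_v=130/171 → 171/13.
Total e_ss = 171/13.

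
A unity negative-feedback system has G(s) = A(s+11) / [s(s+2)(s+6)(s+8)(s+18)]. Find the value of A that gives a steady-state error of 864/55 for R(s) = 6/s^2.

One free integrator in G(s): this is a type 1 system.
K_v = lim_{s→0} s·G(s) = A·11 / (2·6·8·18) = (11/1728)·A.
e_ss = 6/K_v = 864/55 ⇒ K_v = 55/144 ⇒ A = (55/144)/(11/1728) = 60.

60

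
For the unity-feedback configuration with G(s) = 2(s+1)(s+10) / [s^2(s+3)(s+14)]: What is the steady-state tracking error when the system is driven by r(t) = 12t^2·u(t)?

50.4

System type = 2 (two poles at s=0).
K_a = lim_{s→0} s^2·G(s) = 2·1·10 / (3·14) = 10/21.
r(t) = 12t^2 gives R(s) = 24/s^3.
e_ss = 24/K_a = 24/(10/21) = 50.4.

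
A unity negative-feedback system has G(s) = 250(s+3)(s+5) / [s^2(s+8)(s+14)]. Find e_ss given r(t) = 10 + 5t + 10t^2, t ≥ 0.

224/375

Two free integrators in G(s): this is a type 2 system. Taking each input component in turn:
  • 10: tracked with zero error.
  • 5t: tracked with zero error.
  • 10t^2: e_ss = 20/K_a with K_a=1875/56 → 224/375.
Total e_ss = 224/375.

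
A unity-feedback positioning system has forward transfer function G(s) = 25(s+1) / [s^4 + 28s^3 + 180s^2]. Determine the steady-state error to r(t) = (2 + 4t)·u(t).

The denominator has no term below 180s^2 — 2 poles at s=0, type 2. Taking each input component in turn:
  • 2: tracked with zero error.
  • 4t: tracked with zero error.
Total e_ss = 0.

0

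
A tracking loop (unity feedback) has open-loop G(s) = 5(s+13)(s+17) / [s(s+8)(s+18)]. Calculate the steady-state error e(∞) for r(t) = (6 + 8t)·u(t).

1152/1105

The open loop has one pole at the origin → type 1 system. Taking each input component in turn:
  • 6: tracked with zero error.
  • 8t: e_ss = 8/K_v with K_v=1105/144 → 1152/1105.
Total e_ss = 1152/1105.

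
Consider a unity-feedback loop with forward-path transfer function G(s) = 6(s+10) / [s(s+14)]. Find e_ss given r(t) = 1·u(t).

One free integrator in G(s): this is a type 1 system.
K_p = ∞ for a type-1 system; e_ss to a step is zero.

0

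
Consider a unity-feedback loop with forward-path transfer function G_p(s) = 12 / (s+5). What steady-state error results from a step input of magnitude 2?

10/17

G_p(s) has no factors of s in the denominator, so the system is type 0.
K_p = lim_{s→0} G_p(s) = 12 / (5) = 2.4.
e_ss = 2/(1 + K_p) = 2/3.4 = 10/17.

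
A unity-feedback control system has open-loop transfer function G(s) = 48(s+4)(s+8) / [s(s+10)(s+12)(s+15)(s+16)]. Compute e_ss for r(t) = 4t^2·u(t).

System type = 1 (one pole at s=0).
For a type-1 system K_a = 0, so e_ss to a parabolic input is unbounded.

infinity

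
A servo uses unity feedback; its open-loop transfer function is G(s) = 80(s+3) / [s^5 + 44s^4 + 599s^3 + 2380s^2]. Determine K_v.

infinity

K_v = lim_{s→0} s·G(s); with 2 poles at the origin the limit diverges, so K_v = ∞.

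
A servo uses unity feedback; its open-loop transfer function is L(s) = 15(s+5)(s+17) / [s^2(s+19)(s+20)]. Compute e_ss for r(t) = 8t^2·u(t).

1216/255

System type = 2 (two poles at s=0).
K_a = lim_{s→0} s^2·L(s) = 15·5·17 / (19·20) = 255/76.
r(t) = 8t^2 gives R(s) = 16/s^3.
e_ss = 16/K_a = 16/(255/76) = 1216/255.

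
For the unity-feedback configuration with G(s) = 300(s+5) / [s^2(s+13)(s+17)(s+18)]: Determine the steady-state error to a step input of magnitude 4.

System type = 2 (two poles at s=0).
A type-2 system has K_p = ∞, so it tracks a step input with zero steady-state error.

0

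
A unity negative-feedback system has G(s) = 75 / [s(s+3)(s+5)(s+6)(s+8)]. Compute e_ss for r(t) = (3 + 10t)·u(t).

96

System type = 1 (one pole at s=0). Treating each term separately:
  • 3: tracked with zero error.
  • 10t: e_ss = 10/K_v with K_v=5/48 → 96.
Total e_ss = 96.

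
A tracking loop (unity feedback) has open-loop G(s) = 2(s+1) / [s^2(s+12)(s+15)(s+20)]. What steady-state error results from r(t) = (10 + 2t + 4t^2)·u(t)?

14400

G(s) has two factors of s in the denominator, so the system is type 2. Treating each term separately:
  • 10: tracked with zero error.
  • 2t: tracked with zero error.
  • 4t^2: e_ss = 8/K_a with K_a=1/1800 → 14400.
Total e_ss = 14400.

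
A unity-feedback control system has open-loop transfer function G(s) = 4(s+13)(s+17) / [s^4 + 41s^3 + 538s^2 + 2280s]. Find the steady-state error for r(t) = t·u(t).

Lowest-order denominator term is 2280s, so the open loop has 1 pole at the origin → type 1 system.
K_v = lim_{s→0} s·G(s) = 4·13·17 / 2280 = 221/570.
e_ss = 1/K_v = 1/(221/570) = 570/221.

570/221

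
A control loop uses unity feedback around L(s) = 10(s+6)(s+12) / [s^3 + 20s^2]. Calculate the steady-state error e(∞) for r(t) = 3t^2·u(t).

Factoring s^2 from the denominator leaves a polynomial with constant term 20, so the system is type 2.
K_a = lim_{s→0} s^2·L(s) = 10·6·12 / 20 = 36.
r(t) = 3t^2 gives R(s) = 6/s^3.
e_ss = 6/K_a = 6/36 = 1/6.

1/6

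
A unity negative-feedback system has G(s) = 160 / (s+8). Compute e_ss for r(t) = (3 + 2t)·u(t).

The open loop has no poles at the origin → type 0 system. Treating each term separately:
  • 3: e_ss = 3/(1+K_p) with K_p=20 → 1/7.
  • 2t: a type-0 system cannot track it, e_ss → ∞.
The unbounded component dominates.

infinity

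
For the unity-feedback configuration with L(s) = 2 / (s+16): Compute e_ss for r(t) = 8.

64/9

The open loop has no poles at the origin → type 0 system.
K_p = lim_{s→0} L(s) = 2 / (16) = 0.125.
e_ss = 8/(1 + K_p) = 8/1.125 = 64/9.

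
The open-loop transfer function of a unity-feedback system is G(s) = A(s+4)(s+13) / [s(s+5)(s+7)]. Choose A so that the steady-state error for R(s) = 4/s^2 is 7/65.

System type = 1 (one pole at s=0).
K_v = lim_{s→0} s·G(s) = A·4·13 / (5·7) = (52/35)·A.
e_ss = 4/K_v = 7/65 ⇒ K_v = 260/7 ⇒ A = (260/7)/(52/35) = 25.

25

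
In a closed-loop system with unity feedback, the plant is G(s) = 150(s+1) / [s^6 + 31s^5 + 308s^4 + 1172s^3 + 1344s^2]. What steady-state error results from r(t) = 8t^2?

The denominator has no term below 1344s^2 — 2 poles at s=0, type 2.
K_a = lim_{s→0} s^2·G(s) = 150·1 / 1344 = 25/224.
r(t) = 8t^2 gives R(s) = 16/s^3.
e_ss = 16/K_a = 16/(25/224) = 143.36.

143.36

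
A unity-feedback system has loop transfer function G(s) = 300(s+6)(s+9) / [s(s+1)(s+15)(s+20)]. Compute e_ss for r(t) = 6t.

1/9

The open loop has one pole at the origin → type 1 system.
K_v = lim_{s→0} s·G(s) = 300·6·9 / (1·15·20) = 54.
e_ss = 6/K_v = 6/54 = 1/9.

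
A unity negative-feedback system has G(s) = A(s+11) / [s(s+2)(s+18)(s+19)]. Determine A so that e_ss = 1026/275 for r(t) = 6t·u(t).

G(s) has one factor of s in the denominator, so the system is type 1.
K_v = lim_{s→0} s·G(s) = A·11 / (2·18·19) = (11/684)·A.
e_ss = 6/K_v = 1026/275 ⇒ K_v = 275/171 ⇒ A = (275/171)/(11/684) = 100.

100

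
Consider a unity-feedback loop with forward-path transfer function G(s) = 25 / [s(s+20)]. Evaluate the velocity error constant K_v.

One free integrator in G(s): this is a type 1 system.
K_v = lim_{s→0} s·G(s) = 25 / (20) = 1.25.

1.25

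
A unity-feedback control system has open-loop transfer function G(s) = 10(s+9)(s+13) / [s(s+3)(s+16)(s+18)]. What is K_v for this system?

65/48

G(s) has one factor of s in the denominator, so the system is type 1.
K_v = lim_{s→0} s·G(s) = 10·9·13 / (3·16·18) = 65/48.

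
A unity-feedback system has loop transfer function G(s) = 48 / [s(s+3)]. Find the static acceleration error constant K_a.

The open loop has one pole at the origin → type 1 system.
K_a = lim_{s→0} s^2·G(s) = 0 (the extra factor of s kills the finite limit).

0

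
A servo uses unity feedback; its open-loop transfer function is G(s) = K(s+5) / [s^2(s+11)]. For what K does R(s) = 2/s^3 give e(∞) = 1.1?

Two free integrators in G(s): this is a type 2 system.
K_a = lim_{s→0} s^2·G(s) = K·5 / (11) = (5/11)·K.
e_ss = 2/K_a = 1.1 ⇒ K_a = 20/11 ⇒ K = (20/11)/(5/11) = 4.

4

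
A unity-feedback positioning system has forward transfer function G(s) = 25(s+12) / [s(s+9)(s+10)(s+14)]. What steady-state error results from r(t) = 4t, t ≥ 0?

One free integrator in G(s): this is a type 1 system.
K_v = lim_{s→0} s·G(s) = 25·12 / (9·10·14) = 5/21.
e_ss = 4/K_v = 4/(5/21) = 16.8.

16.8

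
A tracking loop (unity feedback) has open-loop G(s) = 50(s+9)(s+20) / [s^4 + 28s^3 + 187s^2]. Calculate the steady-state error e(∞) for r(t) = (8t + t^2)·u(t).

187/4500

The denominator has no term below 187s^2 — 2 poles at s=0, type 2. Treating each term separately:
  • 8t: tracked with zero error.
  • t^2: e_ss = 2/K_a with K_a=9000/187 → 187/4500.
Total e_ss = 187/4500.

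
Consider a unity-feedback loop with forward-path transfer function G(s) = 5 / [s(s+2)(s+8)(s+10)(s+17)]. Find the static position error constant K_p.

K_p = lim_{s→0} G(s); with 1 pole at the origin the limit diverges, so K_p = ∞.

infinity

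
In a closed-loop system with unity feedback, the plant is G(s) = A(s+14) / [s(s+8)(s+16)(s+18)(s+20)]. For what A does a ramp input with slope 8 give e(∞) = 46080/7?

4

The open loop has one pole at the origin → type 1 system.
K_v = lim_{s→0} s·G(s) = A·14 / (8·16·18·20) = (7/23040)·A.
e_ss = 8/K_v = 46080/7 ⇒ K_v = 7/5760 ⇒ A = (7/5760)/(7/23040) = 4.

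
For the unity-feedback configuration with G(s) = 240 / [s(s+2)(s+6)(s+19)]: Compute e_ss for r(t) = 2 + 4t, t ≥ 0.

3.8

G(s) has one factor of s in the denominator, so the system is type 1. By superposition:
  • 2: tracked with zero error.
  • 4t: e_ss = 4/K_v with K_v=20/19 → 3.8.
Total e_ss = 3.8.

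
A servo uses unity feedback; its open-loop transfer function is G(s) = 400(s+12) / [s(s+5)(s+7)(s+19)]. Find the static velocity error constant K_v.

960/133

G(s) has one factor of s in the denominator, so the system is type 1.
K_v = lim_{s→0} s·G(s) = 400·12 / (5·7·19) = 960/133.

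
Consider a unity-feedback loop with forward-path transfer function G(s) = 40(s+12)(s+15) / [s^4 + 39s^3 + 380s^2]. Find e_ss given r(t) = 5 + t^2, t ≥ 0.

19/180

Lowest-order denominator term is 380s^2, so the open loop has 2 poles at the origin → type 2 system. Taking each input component in turn:
  • 5: tracked with zero error.
  • t^2: e_ss = 2/K_a with K_a=360/19 → 19/180.
Total e_ss = 19/180.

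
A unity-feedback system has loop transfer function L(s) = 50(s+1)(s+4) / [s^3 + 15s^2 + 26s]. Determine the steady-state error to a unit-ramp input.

0.13

Lowest-order denominator term is 26s, so the open loop has 1 pole at the origin → type 1 system.
K_v = lim_{s→0} s·L(s) = 50·1·4 / 26 = 100/13.
e_ss = 1/K_v = 1/(100/13) = 0.13.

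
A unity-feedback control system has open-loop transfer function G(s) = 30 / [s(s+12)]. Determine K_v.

System type = 1 (one pole at s=0).
K_v = lim_{s→0} s·G(s) = 30 / (12) = 2.5.

2.5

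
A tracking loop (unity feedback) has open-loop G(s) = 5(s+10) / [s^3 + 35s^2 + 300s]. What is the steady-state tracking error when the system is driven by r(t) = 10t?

The denominator has no term below 300s — 1 pole at s=0, type 1.
K_v = lim_{s→0} s·G(s) = 5·10 / 300 = 1/6.
e_ss = 10/K_v = 10/(1/6) = 60.

60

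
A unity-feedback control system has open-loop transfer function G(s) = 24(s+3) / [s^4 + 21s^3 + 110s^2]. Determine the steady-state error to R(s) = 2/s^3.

Factoring s^2 from the denominator leaves a polynomial with constant term 110, so the system is type 2.
K_a = lim_{s→0} s^2·G(s) = 24·3 / 110 = 36/55.
r(t) = t^2 gives R(s) = 2/s^3.
e_ss = 2/K_a = 2/(36/55) = 55/18.

55/18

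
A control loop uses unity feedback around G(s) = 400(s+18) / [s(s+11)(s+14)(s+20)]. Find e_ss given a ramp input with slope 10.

The open loop has one pole at the origin → type 1 system.
K_v = lim_{s→0} s·G(s) = 400·18 / (11·14·20) = 180/77.
e_ss = 10/K_v = 10/(180/77) = 77/18.

77/18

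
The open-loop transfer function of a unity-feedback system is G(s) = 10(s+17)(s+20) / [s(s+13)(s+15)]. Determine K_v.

The open loop has one pole at the origin → type 1 system.
K_v = lim_{s→0} s·G(s) = 10·17·20 / (13·15) = 680/39.

680/39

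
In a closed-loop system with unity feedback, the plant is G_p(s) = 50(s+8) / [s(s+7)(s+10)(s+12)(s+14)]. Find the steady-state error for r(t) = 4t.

117.6

System type = 1 (one pole at s=0).
K_v = lim_{s→0} s·G_p(s) = 50·8 / (7·10·12·14) = 5/147.
e_ss = 4/K_v = 4/(5/147) = 117.6.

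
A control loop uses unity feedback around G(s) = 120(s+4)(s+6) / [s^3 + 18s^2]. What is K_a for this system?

Lowest-order denominator term is 18s^2, so the open loop has 2 poles at the origin → type 2 system.
K_a = lim_{s→0} s^2·G(s) = 120·4·6 / 18 = 160.

160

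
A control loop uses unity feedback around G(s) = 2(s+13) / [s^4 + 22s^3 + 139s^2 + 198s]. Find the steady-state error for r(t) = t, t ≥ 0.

99/13

The denominator has no term below 198s — 1 pole at s=0, type 1.
K_v = lim_{s→0} s·G(s) = 2·13 / 198 = 13/99.
e_ss = 1/K_v = 1/(13/99) = 99/13.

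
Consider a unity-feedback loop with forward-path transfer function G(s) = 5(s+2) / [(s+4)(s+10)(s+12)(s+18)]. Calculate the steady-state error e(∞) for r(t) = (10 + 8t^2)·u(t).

The open loop has no poles at the origin → type 0 system. Taking each input component in turn:
  • 10: e_ss = 10/(1+K_p) with K_p=1/864 → 1728/173.
  • 8t^2: a type-0 system cannot track it, e_ss → ∞.
The unbounded component dominates.

infinity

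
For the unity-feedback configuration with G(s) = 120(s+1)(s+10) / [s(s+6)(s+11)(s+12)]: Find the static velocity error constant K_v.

50/33

One free integrator in G(s): this is a type 1 system.
K_v = lim_{s→0} s·G(s) = 120·1·10 / (6·11·12) = 50/33.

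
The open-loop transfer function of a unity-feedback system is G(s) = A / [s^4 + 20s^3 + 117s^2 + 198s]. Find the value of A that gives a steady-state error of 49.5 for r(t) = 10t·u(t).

40

Lowest-order denominator term is 198s, so the open loop has 1 pole at the origin → type 1 system.
K_v = lim_{s→0} s·G(s) = A / 198 = (1/198)·A.
e_ss = 10/K_v = 49.5 ⇒ K_v = 20/99 ⇒ A = (20/99)/(1/198) = 40.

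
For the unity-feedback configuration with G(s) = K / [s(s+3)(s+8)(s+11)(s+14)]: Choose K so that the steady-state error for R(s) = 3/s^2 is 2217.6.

5

The open loop has one pole at the origin → type 1 system.
K_v = lim_{s→0} s·G(s) = K / (3·8·11·14) = (1/3696)·K.
e_ss = 3/K_v = 2217.6 ⇒ K_v = 5/3696 ⇒ K = (5/3696)/(1/3696) = 5.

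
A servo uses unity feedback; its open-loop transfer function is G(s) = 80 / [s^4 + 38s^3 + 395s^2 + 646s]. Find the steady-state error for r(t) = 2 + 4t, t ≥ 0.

The denominator has no term below 646s — 1 pole at s=0, type 1. Taking each input component in turn:
  • 2: tracked with zero error.
  • 4t: e_ss = 4/K_v with K_v=40/323 → 32.3.
Total e_ss = 32.3.

32.3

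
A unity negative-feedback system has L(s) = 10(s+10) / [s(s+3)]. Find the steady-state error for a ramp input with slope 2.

0.06

L(s) has one factor of s in the denominator, so the system is type 1.
K_v = lim_{s→0} s·L(s) = 10·10 / (3) = 100/3.
e_ss = 2/K_v = 2/(100/3) = 0.06.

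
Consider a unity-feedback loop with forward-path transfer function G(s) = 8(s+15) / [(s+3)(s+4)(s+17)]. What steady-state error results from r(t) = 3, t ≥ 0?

17/9

No free integrators in G(s): this is a type 0 system.
K_p = lim_{s→0} G(s) = 8·15 / (3·4·17) = 10/17.
e_ss = 3/(1 + K_p) = 3/(27/17) = 17/9.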